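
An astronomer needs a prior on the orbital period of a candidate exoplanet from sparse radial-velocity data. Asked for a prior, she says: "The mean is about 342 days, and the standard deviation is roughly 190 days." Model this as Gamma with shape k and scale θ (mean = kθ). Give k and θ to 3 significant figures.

For Gamma(k, scale θ): mean = kθ, variance = kθ², so CV = 1/√k.
CV = SD/mean = 190/342 = 0.5556, hence k = 1/CV² = 3.24.
Then θ = mean/k = 342/3.24 = 106.

k ≈ 3.24, θ ≈ 106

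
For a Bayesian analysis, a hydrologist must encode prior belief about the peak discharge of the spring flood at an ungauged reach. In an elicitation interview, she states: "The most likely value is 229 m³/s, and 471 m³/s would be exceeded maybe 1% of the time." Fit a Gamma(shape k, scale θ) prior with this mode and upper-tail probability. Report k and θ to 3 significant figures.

k ≈ 10.4, θ ≈ 24.4

Gamma(k,θ) with k>1 has mode (k−1)θ, so θ = 229/(k−1).
Need P(X < 471) = 0.99 with θ tied to k this way. Start at k = 2, θ = 229: P(X<471) ≈ 0.609.
Too low — raise k to concentrate. Iterating converges to k ≈ 10.4.
Then θ = 229/(10.4−1) ≈ 24.4.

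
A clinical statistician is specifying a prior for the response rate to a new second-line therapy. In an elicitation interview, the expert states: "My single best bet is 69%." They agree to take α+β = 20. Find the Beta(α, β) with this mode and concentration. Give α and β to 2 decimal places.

For α,β > 1 the Beta mode is (α−1)/(α+β−2). With α+β = 20, the mode is (α−1)/18.
Set (α−1)/18 = 0.69 → α = 1 + 0.69·18 = 13.42.
β = 20 − α = 6.58.

α = 13.42, β = 6.58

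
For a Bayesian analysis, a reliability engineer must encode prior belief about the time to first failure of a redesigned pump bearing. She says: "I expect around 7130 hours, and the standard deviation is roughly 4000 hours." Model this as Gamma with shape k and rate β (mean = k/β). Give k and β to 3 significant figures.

For Gamma(k, rate β): mean = k/β, variance = k/β², so CV = 1/√k.
CV = SD/mean = 4000/7130 = 0.561, hence k = 1/CV² = 3.18.
Then β = k/mean = 3.18/7130 = 0.000446.

k ≈ 3.18, β ≈ 0.000446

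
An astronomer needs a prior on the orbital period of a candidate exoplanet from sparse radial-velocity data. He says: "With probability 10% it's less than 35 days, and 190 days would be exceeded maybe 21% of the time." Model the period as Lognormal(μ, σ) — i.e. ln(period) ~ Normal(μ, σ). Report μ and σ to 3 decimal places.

If T ~ Lognormal(μ,σ) then ln T ~ Normal(μ,σ), so the p-quantile of ln T is μ + z_p·σ.
ln(35) = 3.555 and ln(190) = 5.247; z_{0.1} = -1.282, z_{0.79} = 0.8064.
σ = (5.247 − 3.555)/(0.8064 − (-1.282)) = 0.810.
μ = 3.555 − (-1.282)·0.810 = 4.594.

μ ≈ 4.594, σ ≈ 0.810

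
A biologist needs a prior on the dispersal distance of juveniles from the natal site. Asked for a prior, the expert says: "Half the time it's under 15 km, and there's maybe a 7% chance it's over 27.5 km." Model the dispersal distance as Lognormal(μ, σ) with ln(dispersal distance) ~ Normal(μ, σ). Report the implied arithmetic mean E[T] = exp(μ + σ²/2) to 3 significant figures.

If T ~ Lognormal(μ,σ) then ln T ~ Normal(μ,σ), so the p-quantile of ln T is μ + z_p·σ.
ln(15) = 2.708 and ln(27.5) = 3.314; z_{0.5} = 0, z_{0.93} = 1.476.
σ = (3.314 − 2.708)/(1.476 − (0)) = 0.411.
μ = 2.708 − (0)·0.411 = 2.708.
E[T] = exp(μ + σ²/2) = exp(2.708 + 0.0843) = 16.3 km.

E[T] ≈ 16.3 km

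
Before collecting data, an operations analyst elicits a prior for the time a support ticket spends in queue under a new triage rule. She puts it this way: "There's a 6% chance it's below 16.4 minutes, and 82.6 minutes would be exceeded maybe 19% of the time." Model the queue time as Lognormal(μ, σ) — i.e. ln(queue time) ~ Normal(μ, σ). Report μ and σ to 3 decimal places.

If T ~ Lognormal(μ,σ) then ln T ~ Normal(μ,σ), so the p-quantile of ln T is μ + z_p·σ.
ln(16.4) = 2.797 and ln(82.6) = 4.414; z_{0.06} = -1.555, z_{0.81} = 0.8779.
σ = (4.414 − 2.797)/(0.8779 − (-1.555)) = 0.665.
μ = 2.797 − (-1.555)·0.665 = 3.831.

μ ≈ 3.831, σ ≈ 0.665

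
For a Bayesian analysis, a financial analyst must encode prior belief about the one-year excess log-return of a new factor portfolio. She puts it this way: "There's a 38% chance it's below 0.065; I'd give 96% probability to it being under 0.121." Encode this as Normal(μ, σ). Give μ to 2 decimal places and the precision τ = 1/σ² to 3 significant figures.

The p-quantile of Normal(μ,σ) is μ + z_p·σ, with z_{0.38} = -0.3055 and z_{0.96} = 1.751.
Eliminate σ: μ = (z₂·x₁ − z₁·x₂)/(z₂ − z₁) = (1.751·0.065 − (-0.3055)·0.121)/2.056 = 0.07.
Then σ = (x₂ − x₁)/(z₂ − z₁) = (0.121 − 0.065)/2.056 = 0.03.
Precision τ = 1/σ² = 1/0.02724² = 1350.

μ = 0.07, τ = 1350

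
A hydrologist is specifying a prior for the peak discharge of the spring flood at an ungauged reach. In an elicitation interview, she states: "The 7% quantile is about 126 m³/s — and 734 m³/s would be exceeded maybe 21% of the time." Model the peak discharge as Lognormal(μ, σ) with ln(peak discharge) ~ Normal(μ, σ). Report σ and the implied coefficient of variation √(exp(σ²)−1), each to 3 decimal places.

If T ~ Lognormal(μ,σ) then ln T ~ Normal(μ,σ), so the p-quantile of ln T is μ + z_p·σ.
ln(126) = 4.836 and ln(734) = 6.599; z_{0.07} = -1.476, z_{0.79} = 0.8064.
σ = (6.599 − 4.836)/(0.8064 − (-1.476)) = 0.772.
μ = 4.836 − (-1.476)·0.772 = 5.976.
CV = √(exp(σ²)−1) = √(exp(0.5962)−1) = 0.903.

σ ≈ 0.772, CV ≈ 0.903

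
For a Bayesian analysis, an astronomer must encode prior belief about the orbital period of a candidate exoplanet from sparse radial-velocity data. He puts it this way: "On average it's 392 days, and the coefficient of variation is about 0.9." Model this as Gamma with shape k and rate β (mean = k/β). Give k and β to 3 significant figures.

For Gamma(k, rate β): mean = k/β, variance = k/β², so CV = 1/√k.
CV = 0.9, hence k = 1/CV² = 1.23.
Then β = k/mean = 1.23/392 = 0.00315.

k ≈ 1.23, β ≈ 0.00315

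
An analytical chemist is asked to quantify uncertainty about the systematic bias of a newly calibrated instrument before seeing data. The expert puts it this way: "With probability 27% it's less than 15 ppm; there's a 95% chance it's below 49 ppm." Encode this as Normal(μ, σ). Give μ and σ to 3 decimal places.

The p-quantile of Normal(μ,σ) is μ + z_p·σ, with z_{0.27} = -0.6128 and z_{0.95} = 1.645.
Eliminate σ: μ = (z₂·x₁ − z₁·x₂)/(z₂ − z₁) = (1.645·15 − (-0.6128)·49)/2.258 = 24.229.
Then σ = (x₂ − x₁)/(z₂ − z₁) = (49 − 15)/2.258 = 15.060.

μ = 24.229, σ = 15.060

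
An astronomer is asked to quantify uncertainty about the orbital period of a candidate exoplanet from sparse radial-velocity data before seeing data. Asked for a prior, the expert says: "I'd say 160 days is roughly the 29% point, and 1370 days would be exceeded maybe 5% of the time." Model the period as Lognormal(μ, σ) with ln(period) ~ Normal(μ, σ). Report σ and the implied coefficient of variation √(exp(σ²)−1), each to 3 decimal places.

If T ~ Lognormal(μ,σ) then ln T ~ Normal(μ,σ), so the p-quantile of ln T is μ + z_p·σ.
ln(160) = 5.075 and ln(1370) = 7.223; z_{0.29} = -0.5534, z_{0.95} = 1.645.
σ = (7.223 − 5.075)/(1.645 − (-0.5534)) = 0.977.
μ = 5.075 − (-0.5534)·0.977 = 5.616.
CV = √(exp(σ²)−1) = √(exp(0.9543)−1) = 1.264.

σ ≈ 0.977, CV ≈ 1.264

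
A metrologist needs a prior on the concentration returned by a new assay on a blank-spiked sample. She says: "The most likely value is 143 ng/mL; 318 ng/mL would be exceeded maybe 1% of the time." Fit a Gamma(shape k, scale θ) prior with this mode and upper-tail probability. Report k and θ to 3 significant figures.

k ≈ 8.53, θ ≈ 19

Gamma(k,θ) with k>1 has mode (k−1)θ, so θ = 143/(k−1).
Need P(X < 318) = 0.99 with θ tied to k this way. Start at k = 2, θ = 143: P(X<318) ≈ 0.651.
Too low — raise k to concentrate. Iterating converges to k ≈ 8.53.
Then θ = 143/(8.53−1) ≈ 19.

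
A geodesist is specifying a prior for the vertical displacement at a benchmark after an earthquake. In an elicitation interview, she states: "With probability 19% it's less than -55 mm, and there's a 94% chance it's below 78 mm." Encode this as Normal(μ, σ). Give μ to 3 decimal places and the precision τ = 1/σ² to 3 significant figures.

For Normal(μ,σ), the p-quantile is μ + z_p·σ. Here z_{0.19} = -0.8779, z_{0.94} = 1.555.
So -55 = μ − 0.8779σ and 78 = μ + 1.555σ.
Subtracting: σ = (78 − -55)/(1.555 − (-0.8779)) = 54.672.
Then μ = -55 − (-0.8779)·54.672 = -7.003.
Precision τ = 1/σ² = 1/54.67² = 0.000335.

μ = -7.003, τ = 0.000335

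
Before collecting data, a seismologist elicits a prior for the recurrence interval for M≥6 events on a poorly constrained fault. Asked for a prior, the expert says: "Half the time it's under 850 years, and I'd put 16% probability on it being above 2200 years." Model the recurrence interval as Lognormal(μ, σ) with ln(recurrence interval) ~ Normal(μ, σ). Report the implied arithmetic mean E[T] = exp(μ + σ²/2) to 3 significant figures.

E[T] ≈ 1340 years

If T ~ Lognormal(μ,σ) then ln T ~ Normal(μ,σ), so the p-quantile of ln T is μ + z_p·σ.
ln(850) = 6.745 and ln(2200) = 7.696; z_{0.5} = 0, z_{0.84} = 0.9945.
σ = (7.696 − 6.745)/(0.9945 − (0)) = 0.956.
μ = 6.745 − (0)·0.956 = 6.745.
E[T] = exp(μ + σ²/2) = exp(6.745 + 0.4572) = 1340 years.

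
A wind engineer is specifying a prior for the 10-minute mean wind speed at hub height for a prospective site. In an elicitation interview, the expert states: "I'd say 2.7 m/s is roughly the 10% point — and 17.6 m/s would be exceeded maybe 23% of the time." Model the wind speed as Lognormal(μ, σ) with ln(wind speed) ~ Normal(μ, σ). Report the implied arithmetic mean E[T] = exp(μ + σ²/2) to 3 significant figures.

E[T] ≈ 13.6 m/s

If T ~ Lognormal(μ,σ) then ln T ~ Normal(μ,σ), so the p-quantile of ln T is μ + z_p·σ.
ln(2.7) = 0.9933 and ln(17.6) = 2.868; z_{0.1} = -1.282, z_{0.77} = 0.7388.
σ = (2.868 − 0.9933)/(0.7388 − (-1.282)) = 0.928.
μ = 0.9933 − (-1.282)·0.928 = 2.182.
E[T] = exp(μ + σ²/2) = exp(2.182 + 0.4305) = 13.6 m/s.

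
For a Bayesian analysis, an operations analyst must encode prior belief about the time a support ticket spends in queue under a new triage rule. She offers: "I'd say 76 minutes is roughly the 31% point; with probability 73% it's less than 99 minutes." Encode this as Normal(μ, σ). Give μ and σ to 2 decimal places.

For Normal(μ,σ), the p-quantile is μ + z_p·σ. Here z_{0.31} = -0.4959, z_{0.73} = 0.6128.
So 76 = μ − 0.4959σ and 99 = μ + 0.6128σ.
Subtracting: σ = (99 − 76)/(0.6128 − (-0.4959)) = 20.75.
Then μ = 76 − (-0.4959)·20.75 = 86.29.

μ = 86.29, σ = 20.75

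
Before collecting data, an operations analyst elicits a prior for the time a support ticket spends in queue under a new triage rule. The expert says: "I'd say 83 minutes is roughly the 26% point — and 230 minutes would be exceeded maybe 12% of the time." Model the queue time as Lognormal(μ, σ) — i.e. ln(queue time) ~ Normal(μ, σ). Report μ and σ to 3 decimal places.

If T ~ Lognormal(μ,σ) then ln T ~ Normal(μ,σ), so the p-quantile of ln T is μ + z_p·σ.
ln(83) = 4.419 and ln(230) = 5.438; z_{0.26} = -0.6433, z_{0.88} = 1.175.
σ = (5.438 − 4.419)/(1.175 − (-0.6433)) = 0.561.
μ = 4.419 − (-0.6433)·0.561 = 4.779.

μ ≈ 4.779, σ ≈ 0.561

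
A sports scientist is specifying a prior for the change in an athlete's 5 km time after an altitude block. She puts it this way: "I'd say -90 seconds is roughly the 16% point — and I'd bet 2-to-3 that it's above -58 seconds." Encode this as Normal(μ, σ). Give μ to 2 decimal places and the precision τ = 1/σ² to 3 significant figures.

μ = -64.50, τ = 0.00152

The p-quantile of Normal(μ,σ) is μ + z_p·σ, with z_{0.16} = -0.9945 and z_{0.6} = 0.2533.
Eliminate σ: μ = (z₂·x₁ − z₁·x₂)/(z₂ − z₁) = (0.2533·-90 − (-0.9945)·-58)/1.248 = -64.50.
Then σ = (x₂ − x₁)/(z₂ − z₁) = (-58 − -90)/1.248 = 25.65.
Precision τ = 1/σ² = 1/25.65² = 0.00152.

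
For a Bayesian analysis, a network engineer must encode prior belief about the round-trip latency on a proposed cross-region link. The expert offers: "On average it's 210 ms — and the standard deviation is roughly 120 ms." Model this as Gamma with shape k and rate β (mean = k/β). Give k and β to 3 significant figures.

k ≈ 3.06, β ≈ 0.0146

For Gamma(k, rate β): mean = k/β, variance = k/β², so CV = 1/√k.
CV = SD/mean = 120/210 = 0.5714, hence k = 1/CV² = 3.06.
Then β = k/mean = 3.06/210 = 0.0146.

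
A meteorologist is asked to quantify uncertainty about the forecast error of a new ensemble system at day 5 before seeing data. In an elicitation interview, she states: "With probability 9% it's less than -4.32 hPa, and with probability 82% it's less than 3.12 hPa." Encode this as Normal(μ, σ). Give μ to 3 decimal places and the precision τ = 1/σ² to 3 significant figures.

μ = 0.101, τ = 0.092

For Normal(μ,σ), the p-quantile is μ + z_p·σ. Here z_{0.09} = -1.341, z_{0.82} = 0.9154.
So -4.32 = μ − 1.341σ and 3.12 = μ + 0.9154σ.
Subtracting: σ = (3.12 − -4.32)/(0.9154 − (-1.341)) = 3.298.
Then μ = -4.32 − (-1.341)·3.298 = 0.101.
Precision τ = 1/σ² = 1/3.298² = 0.092.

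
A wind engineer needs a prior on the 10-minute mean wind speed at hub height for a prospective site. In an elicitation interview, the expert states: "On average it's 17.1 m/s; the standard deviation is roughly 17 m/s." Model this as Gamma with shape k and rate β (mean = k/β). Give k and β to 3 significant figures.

k ≈ 1.01, β ≈ 0.0592

For Gamma(k, rate β): mean = k/β, variance = k/β², so CV = 1/√k.
CV = SD/mean = 17/17.1 = 0.9942, hence k = 1/CV² = 1.01.
Then β = k/mean = 1.01/17.1 = 0.0592.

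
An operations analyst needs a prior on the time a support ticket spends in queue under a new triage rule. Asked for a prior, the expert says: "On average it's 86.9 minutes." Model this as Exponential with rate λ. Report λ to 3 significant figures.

λ ≈ 0.0115

Exponential mean = 1/λ, so λ = 1/86.9 = 0.0115.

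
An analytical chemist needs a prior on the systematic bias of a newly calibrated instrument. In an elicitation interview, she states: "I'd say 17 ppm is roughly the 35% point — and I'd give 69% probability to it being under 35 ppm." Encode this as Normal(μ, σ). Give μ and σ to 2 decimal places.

μ = 24.87, σ = 20.43

The p-quantile of Normal(μ,σ) is μ + z_p·σ, with z_{0.35} = -0.3853 and z_{0.69} = 0.4959.
Eliminate σ: μ = (z₂·x₁ − z₁·x₂)/(z₂ − z₁) = (0.4959·17 − (-0.3853)·35)/0.8812 = 24.87.
Then σ = (x₂ − x₁)/(z₂ − z₁) = (35 − 17)/0.8812 = 20.43.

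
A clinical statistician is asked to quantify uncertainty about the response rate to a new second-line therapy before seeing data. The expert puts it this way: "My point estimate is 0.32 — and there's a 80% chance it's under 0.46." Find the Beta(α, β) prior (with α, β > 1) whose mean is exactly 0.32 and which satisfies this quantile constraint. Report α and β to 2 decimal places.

With mean 0.32 fixed, write α = 0.32s, β = 0.68s where s = α+β.
Need P(θ < 0.46) = 0.8 under Beta(0.32s, 0.68s). Normal approximation: (q−m)/√(m(1−m)/s) ≈ z_{0.8} = 0.842, so s ≈ 0.32·0.68·(0.842)²/(0.46−0.32)² = 7.9.
At s = 7.9: P(θ<0.46) ≈ 0.807. Adjusting to match 0.8 gives s ≈ 7.35.
So α = 0.32·7.35 ≈ 2.35, β = 0.68·7.35 ≈ 5.00.

α ≈ 2.35, β ≈ 5.00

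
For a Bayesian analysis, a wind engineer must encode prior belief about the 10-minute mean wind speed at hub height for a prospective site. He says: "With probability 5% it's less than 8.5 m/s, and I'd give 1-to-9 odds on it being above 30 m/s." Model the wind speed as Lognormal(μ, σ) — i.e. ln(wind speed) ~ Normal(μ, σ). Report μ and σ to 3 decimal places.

If T ~ Lognormal(μ,σ) then ln T ~ Normal(μ,σ), so the p-quantile of ln T is μ + z_p·σ.
ln(8.5) = 2.14 and ln(30) = 3.401; z_{0.05} = -1.645, z_{0.9} = 1.282.
σ = (3.401 − 2.14)/(1.282 − (-1.645)) = 0.431.
μ = 2.14 − (-1.645)·0.431 = 2.849.

μ ≈ 2.849, σ ≈ 0.431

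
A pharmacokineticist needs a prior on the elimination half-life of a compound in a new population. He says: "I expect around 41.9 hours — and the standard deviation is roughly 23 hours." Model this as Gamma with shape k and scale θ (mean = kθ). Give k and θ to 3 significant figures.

For Gamma(k, scale θ): mean = kθ, variance = kθ², so CV = 1/√k.
CV = SD/mean = 23/41.9 = 0.5489, hence k = 1/CV² = 3.32.
Then θ = mean/k = 41.9/3.32 = 12.6.

k ≈ 3.32, θ ≈ 12.6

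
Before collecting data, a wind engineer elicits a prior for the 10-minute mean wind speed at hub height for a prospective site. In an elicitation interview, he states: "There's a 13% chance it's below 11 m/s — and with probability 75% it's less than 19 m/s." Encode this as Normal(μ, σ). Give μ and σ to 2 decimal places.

The p-quantile of Normal(μ,σ) is μ + z_p·σ, with z_{0.13} = -1.126 and z_{0.75} = 0.6745.
Eliminate σ: μ = (z₂·x₁ − z₁·x₂)/(z₂ − z₁) = (0.6745·11 − (-1.126)·19)/1.801 = 16.00.
Then σ = (x₂ − x₁)/(z₂ − z₁) = (19 − 11)/1.801 = 4.44.

μ = 16.00, σ = 4.44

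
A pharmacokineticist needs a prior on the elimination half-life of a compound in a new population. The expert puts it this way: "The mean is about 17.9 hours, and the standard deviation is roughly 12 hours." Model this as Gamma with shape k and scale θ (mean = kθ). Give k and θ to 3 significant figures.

k ≈ 2.23, θ ≈ 8.04

For Gamma(k, scale θ): mean = kθ, variance = kθ², so CV = 1/√k.
CV = SD/mean = 12/17.9 = 0.6704, hence k = 1/CV² = 2.23.
Then θ = mean/k = 17.9/2.23 = 8.04.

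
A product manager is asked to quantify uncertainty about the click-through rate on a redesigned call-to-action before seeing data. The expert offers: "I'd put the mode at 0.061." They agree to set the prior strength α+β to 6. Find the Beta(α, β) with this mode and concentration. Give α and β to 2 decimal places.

For α,β > 1 the Beta mode is (α−1)/(α+β−2). With α+β = 6, the mode is (α−1)/4.
Set (α−1)/4 = 0.061 → α = 1 + 0.061·4 = 1.24.
β = 6 − α = 4.76.

α = 1.24, β = 4.76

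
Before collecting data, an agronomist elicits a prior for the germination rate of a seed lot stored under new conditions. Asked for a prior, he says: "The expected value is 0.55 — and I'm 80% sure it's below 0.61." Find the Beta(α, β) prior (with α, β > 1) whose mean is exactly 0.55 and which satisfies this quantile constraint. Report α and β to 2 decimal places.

α ≈ 27.03, β ≈ 22.11

With mean 0.55 fixed, write α = 0.55s, β = 0.45s where s = α+β.
Need P(θ < 0.61) = 0.8 under Beta(0.55s, 0.45s). Normal approximation: (q−m)/√(m(1−m)/s) ≈ z_{0.8} = 0.842, so s ≈ 0.55·0.45·(0.842)²/(0.61−0.55)² = 48.7.
At s = 48.7: P(θ<0.61) ≈ 0.799. Adjusting to match 0.8 gives s ≈ 49.14.
So α = 0.55·49.14 ≈ 27.03, β = 0.45·49.14 ≈ 22.11.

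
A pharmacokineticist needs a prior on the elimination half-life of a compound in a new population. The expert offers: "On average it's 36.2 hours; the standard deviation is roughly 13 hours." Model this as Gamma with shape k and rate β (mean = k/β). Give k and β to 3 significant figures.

For Gamma(k, rate β): mean = k/β, variance = k/β², so CV = 1/√k.
CV = SD/mean = 13/36.2 = 0.3591, hence k = 1/CV² = 7.75.
Then β = k/mean = 7.75/36.2 = 0.214.

k ≈ 7.75, β ≈ 0.214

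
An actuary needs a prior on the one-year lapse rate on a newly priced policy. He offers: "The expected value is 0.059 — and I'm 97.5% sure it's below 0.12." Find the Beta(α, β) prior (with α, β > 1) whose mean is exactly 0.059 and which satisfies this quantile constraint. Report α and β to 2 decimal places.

α ≈ 4.68, β ≈ 74.71

With mean 0.059 fixed, write α = 0.059s, β = 0.941s where s = α+β.
Need P(θ < 0.12) = 0.975 under Beta(0.059s, 0.941s). Normal approximation: (q−m)/√(m(1−m)/s) ≈ z_{0.975} = 1.96, so s ≈ 0.059·0.941·(1.96)²/(0.12−0.059)² = 57.3.
At s = 57.3: P(θ<0.12) ≈ 0.956. Adjusting to match 0.975 gives s ≈ 79.39.
So α = 0.059·79.39 ≈ 4.68, β = 0.941·79.39 ≈ 74.71.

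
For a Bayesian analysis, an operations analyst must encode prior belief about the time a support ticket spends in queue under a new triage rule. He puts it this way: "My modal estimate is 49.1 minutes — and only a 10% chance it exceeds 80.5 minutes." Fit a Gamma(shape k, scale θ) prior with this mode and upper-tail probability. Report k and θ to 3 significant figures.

Gamma(k,θ) with k>1 has mode (k−1)θ, so θ = 49.1/(k−1).
Need P(X < 80.5) = 0.9 with θ tied to k this way. Start at k = 2, θ = 49.1: P(X<80.5) ≈ 0.488.
Too low — raise k to concentrate. Iterating converges to k ≈ 8.71.
Then θ = 49.1/(8.71−1) ≈ 6.37.

k ≈ 8.71, θ ≈ 6.37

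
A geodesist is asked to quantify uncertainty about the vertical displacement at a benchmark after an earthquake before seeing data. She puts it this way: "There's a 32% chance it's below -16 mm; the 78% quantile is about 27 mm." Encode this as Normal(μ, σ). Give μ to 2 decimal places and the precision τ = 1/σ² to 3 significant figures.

μ = 0.22, τ = 0.000831

The p-quantile of Normal(μ,σ) is μ + z_p·σ, with z_{0.32} = -0.4677 and z_{0.78} = 0.7722.
Eliminate σ: μ = (z₂·x₁ − z₁·x₂)/(z₂ − z₁) = (0.7722·-16 − (-0.4677)·27)/1.24 = 0.22.
Then σ = (x₂ − x₁)/(z₂ − z₁) = (27 − -16)/1.24 = 34.68.
Precision τ = 1/σ² = 1/34.68² = 0.000831.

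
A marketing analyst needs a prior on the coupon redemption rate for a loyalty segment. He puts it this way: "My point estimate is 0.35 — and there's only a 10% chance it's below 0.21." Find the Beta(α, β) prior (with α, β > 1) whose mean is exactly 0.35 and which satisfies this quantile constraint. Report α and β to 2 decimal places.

With mean 0.35 fixed, write α = 0.35s, β = 0.65s where s = α+β.
Need P(θ < 0.21) = 0.1 under Beta(0.35s, 0.65s). Normal approximation: (q−m)/√(m(1−m)/s) ≈ z_{0.1} = -1.28, so s ≈ 0.35·0.65·(-1.28)²/(0.21−0.35)² = 19.1.
At s = 19.1: P(θ<0.21) ≈ 0.090. Adjusting to match 0.1 gives s ≈ 17.56.
So α = 0.35·17.56 ≈ 6.15, β = 0.65·17.56 ≈ 11.41.

α ≈ 6.15, β ≈ 11.41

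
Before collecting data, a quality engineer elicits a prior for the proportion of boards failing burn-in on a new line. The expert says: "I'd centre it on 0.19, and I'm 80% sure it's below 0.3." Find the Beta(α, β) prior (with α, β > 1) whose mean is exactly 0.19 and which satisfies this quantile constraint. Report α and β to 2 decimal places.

α ≈ 1.35, β ≈ 5.77

With mean 0.19 fixed, write α = 0.19s, β = 0.81s where s = α+β.
Need P(θ < 0.3) = 0.8 under Beta(0.19s, 0.81s). Normal approximation: (q−m)/√(m(1−m)/s) ≈ z_{0.8} = 0.842, so s ≈ 0.19·0.81·(0.842)²/(0.3−0.19)² = 9.0.
At s = 9.0: P(θ<0.3) ≈ 0.817. Adjusting to match 0.8 gives s ≈ 7.13.
So α = 0.19·7.13 ≈ 1.35, β = 0.81·7.13 ≈ 5.77.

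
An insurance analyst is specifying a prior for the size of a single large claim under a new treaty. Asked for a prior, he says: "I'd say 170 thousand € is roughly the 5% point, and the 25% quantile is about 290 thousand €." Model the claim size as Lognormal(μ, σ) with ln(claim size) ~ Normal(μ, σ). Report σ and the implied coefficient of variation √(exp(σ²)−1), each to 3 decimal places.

If T ~ Lognormal(μ,σ) then ln T ~ Normal(μ,σ), so the p-quantile of ln T is μ + z_p·σ.
ln(170) = 5.136 and ln(290) = 5.67; z_{0.05} = -1.645, z_{0.25} = -0.6745.
σ = (5.67 − 5.136)/(-0.6745 − (-1.645)) = 0.550.
μ = 5.136 − (-1.645)·0.550 = 6.041.
CV = √(exp(σ²)−1) = √(exp(0.3029)−1) = 0.595.

σ ≈ 0.550, CV ≈ 0.595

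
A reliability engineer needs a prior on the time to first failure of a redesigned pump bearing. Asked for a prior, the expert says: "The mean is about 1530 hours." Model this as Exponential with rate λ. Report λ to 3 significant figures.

Exponential mean = 1/λ, so λ = 1/1530.0 = 0.000654.

λ ≈ 0.000654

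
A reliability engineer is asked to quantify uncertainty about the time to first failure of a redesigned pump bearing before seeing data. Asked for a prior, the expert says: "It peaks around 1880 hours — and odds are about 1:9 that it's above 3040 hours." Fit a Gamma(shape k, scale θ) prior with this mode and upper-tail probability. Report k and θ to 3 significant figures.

k ≈ 9.15, θ ≈ 231

Gamma(k,θ) with k>1 has mode (k−1)θ, so θ = 1880/(k−1).
Need P(X < 3040) = 0.9 with θ tied to k this way. Start at k = 2, θ = 1880: P(X<3040) ≈ 0.481.
Too low — raise k to concentrate. Iterating converges to k ≈ 9.15.
Then θ = 1880/(9.15−1) ≈ 231.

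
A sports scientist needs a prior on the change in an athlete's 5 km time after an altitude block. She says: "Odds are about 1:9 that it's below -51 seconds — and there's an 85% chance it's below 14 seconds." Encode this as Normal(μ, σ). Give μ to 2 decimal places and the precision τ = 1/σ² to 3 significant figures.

μ = -15.06, τ = 0.00127

The p-quantile of Normal(μ,σ) is μ + z_p·σ, with z_{0.1} = -1.282 and z_{0.85} = 1.036.
Eliminate σ: μ = (z₂·x₁ − z₁·x₂)/(z₂ − z₁) = (1.036·-51 − (-1.282)·14)/2.318 = -15.06.
Then σ = (x₂ − x₁)/(z₂ − z₁) = (14 − -51)/2.318 = 28.04.
Precision τ = 1/σ² = 1/28.04² = 0.00127.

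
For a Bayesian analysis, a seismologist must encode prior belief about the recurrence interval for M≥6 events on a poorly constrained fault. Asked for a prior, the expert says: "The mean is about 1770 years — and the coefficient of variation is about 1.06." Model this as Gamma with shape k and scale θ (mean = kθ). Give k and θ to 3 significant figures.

For Gamma(k, scale θ): mean = kθ, variance = kθ², so CV = 1/√k.
CV = 1.06, hence k = 1/CV² = 0.89.
Then θ = mean/k = 1770/0.89 = 1990.

k ≈ 0.89, θ ≈ 1990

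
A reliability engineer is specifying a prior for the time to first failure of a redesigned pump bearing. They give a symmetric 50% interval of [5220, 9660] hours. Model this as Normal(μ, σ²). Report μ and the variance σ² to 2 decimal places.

μ = 7440.00, σ² = 10833162.06

A symmetric 50% interval runs μ ± z·σ with z = 0.6745.
Half-width = 2220, so σ = 2220/0.6745 = 3291.377 and σ² = 10833162.06.
μ is the interval midpoint, 7440.00.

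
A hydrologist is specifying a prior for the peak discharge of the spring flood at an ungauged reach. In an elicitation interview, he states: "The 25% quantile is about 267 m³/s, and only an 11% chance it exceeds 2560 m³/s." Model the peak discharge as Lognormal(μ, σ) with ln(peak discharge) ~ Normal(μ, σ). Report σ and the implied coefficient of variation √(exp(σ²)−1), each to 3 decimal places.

σ ≈ 1.189, CV ≈ 1.764

If T ~ Lognormal(μ,σ) then ln T ~ Normal(μ,σ), so the p-quantile of ln T is μ + z_p·σ.
ln(267) = 5.587 and ln(2560) = 7.848; z_{0.25} = -0.6745, z_{0.89} = 1.227.
σ = (7.848 − 5.587)/(1.227 − (-0.6745)) = 1.189.
μ = 5.587 − (-0.6745)·1.189 = 6.389.
CV = √(exp(σ²)−1) = √(exp(1.4140)−1) = 1.764.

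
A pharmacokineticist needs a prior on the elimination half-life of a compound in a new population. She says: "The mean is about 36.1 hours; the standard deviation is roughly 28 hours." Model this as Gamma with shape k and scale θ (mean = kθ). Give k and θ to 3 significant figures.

For Gamma(k, scale θ): mean = kθ, variance = kθ², so CV = 1/√k.
CV = SD/mean = 28/36.1 = 0.7756, hence k = 1/CV² = 1.66.
Then θ = mean/k = 36.1/1.66 = 21.7.

k ≈ 1.66, θ ≈ 21.7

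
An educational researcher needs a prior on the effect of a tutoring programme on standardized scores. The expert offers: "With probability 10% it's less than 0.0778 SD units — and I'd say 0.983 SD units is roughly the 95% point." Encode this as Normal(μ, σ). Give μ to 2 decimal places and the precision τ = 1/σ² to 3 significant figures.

μ = 0.47, τ = 10.5

The p-quantile of Normal(μ,σ) is μ + z_p·σ, with z_{0.1} = -1.282 and z_{0.95} = 1.645.
Eliminate σ: μ = (z₂·x₁ − z₁·x₂)/(z₂ − z₁) = (1.645·0.0778 − (-1.282)·0.983)/2.926 = 0.47.
Then σ = (x₂ − x₁)/(z₂ − z₁) = (0.983 − 0.0778)/2.926 = 0.31.
Precision τ = 1/σ² = 1/0.3093² = 10.5.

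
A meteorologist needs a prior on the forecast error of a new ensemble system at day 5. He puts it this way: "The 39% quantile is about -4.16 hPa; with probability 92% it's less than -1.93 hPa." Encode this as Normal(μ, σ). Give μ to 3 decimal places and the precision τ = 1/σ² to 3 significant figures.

The p-quantile of Normal(μ,σ) is μ + z_p·σ, with z_{0.39} = -0.2793 and z_{0.92} = 1.405.
Eliminate σ: μ = (z₂·x₁ − z₁·x₂)/(z₂ − z₁) = (1.405·-4.16 − (-0.2793)·-1.93)/1.684 = -3.790.
Then σ = (x₂ − x₁)/(z₂ − z₁) = (-1.93 − -4.16)/1.684 = 1.324.
Precision τ = 1/σ² = 1/1.324² = 0.571.

μ = -3.790, τ = 0.571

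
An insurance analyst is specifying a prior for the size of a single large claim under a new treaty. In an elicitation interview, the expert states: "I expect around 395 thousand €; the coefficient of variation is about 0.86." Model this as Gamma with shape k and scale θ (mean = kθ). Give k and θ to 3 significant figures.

k ≈ 1.35, θ ≈ 292

For Gamma(k, scale θ): mean = kθ, variance = kθ², so CV = 1/√k.
CV = 0.86, hence k = 1/CV² = 1.35.
Then θ = mean/k = 395/1.35 = 292.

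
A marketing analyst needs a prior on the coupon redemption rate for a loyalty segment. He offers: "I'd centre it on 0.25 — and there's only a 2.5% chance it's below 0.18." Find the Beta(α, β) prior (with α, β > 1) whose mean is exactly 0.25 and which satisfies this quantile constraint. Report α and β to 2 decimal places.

α ≈ 32.82, β ≈ 98.46

With mean 0.25 fixed, write α = 0.25s, β = 0.75s where s = α+β.
Need P(θ < 0.18) = 0.025 under Beta(0.25s, 0.75s). Normal approximation: (q−m)/√(m(1−m)/s) ≈ z_{0.025} = -1.96, so s ≈ 0.25·0.75·(-1.96)²/(0.18−0.25)² = 147.0.
At s = 147.0: P(θ<0.18) ≈ 0.019. Adjusting to match 0.025 gives s ≈ 131.28.
So α = 0.25·131.28 ≈ 32.82, β = 0.75·131.28 ≈ 98.46.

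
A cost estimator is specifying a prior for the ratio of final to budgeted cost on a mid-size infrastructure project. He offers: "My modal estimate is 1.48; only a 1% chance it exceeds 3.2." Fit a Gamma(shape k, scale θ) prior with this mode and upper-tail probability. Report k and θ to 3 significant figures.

Gamma(k,θ) with k>1 has mode (k−1)θ, so θ = 1.48/(k−1).
Need P(X < 3.2) = 0.99 with θ tied to k this way. Start at k = 2, θ = 1.48: P(X<3.2) ≈ 0.636.
Too low — raise k to concentrate. Iterating converges to k ≈ 9.14.
Then θ = 1.48/(9.14−1) ≈ 0.182.

k ≈ 9.14, θ ≈ 0.182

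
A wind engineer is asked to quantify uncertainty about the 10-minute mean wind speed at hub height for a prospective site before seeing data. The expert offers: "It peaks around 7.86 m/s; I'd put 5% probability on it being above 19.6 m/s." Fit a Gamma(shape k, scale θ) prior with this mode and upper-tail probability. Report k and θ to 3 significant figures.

Gamma(k,θ) with k>1 has mode (k−1)θ, so θ = 7.86/(k−1).
Need P(X < 19.6) = 0.95 with θ tied to k this way. Start at k = 2, θ = 7.86: P(X<19.6) ≈ 0.711.
Too low — raise k to concentrate. Iterating converges to k ≈ 4.25.
Then θ = 7.86/(4.25−1) ≈ 2.42.

k ≈ 4.25, θ ≈ 2.42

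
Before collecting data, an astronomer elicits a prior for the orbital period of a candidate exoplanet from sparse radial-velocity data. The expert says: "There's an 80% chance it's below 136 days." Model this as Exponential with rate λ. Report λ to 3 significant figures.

P(T < 136.0) = 1 − e^(−λ·136.0) = 0.8, so λ = −ln(1−0.8)/136.0 = −ln(0.2)/136.0 = 0.0118.

λ ≈ 0.0118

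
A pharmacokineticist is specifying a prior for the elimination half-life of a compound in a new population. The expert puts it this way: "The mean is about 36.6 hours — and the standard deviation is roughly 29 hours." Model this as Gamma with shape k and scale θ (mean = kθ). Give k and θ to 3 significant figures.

k ≈ 1.59, θ ≈ 23

For Gamma(k, scale θ): mean = kθ, variance = kθ², so CV = 1/√k.
CV = SD/mean = 29/36.6 = 0.7923, hence k = 1/CV² = 1.59.
Then θ = mean/k = 36.6/1.59 = 23.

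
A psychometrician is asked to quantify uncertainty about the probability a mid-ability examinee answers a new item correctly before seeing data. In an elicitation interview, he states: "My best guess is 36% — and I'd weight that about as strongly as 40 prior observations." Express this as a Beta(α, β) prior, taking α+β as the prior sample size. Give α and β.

α = 14.4, β = 25.6

Under the effective-sample-size interpretation, Beta(α, β) has prior mean α/(α+β) and prior sample size α+β.
So α+β = 40 and α/(α+β) = 0.36, giving α = 0.36·40 = 14.4 and β = 40 − 14.4 = 25.6.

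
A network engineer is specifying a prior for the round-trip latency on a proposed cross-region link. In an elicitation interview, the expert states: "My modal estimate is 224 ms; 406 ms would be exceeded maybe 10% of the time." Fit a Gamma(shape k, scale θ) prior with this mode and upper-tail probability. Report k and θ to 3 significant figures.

Gamma(k,θ) with k>1 has mode (k−1)θ, so θ = 224/(k−1).
Need P(X < 406) = 0.9 with θ tied to k this way. Start at k = 2, θ = 224: P(X<406) ≈ 0.541.
Too low — raise k to concentrate. Iterating converges to k ≈ 6.39.
Then θ = 224/(6.39−1) ≈ 41.6.

k ≈ 6.39, θ ≈ 41.6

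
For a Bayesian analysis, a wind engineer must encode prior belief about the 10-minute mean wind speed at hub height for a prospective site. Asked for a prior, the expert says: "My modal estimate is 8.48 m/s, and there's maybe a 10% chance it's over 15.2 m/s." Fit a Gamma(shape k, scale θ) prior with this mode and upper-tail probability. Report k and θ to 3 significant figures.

Gamma(k,θ) with k>1 has mode (k−1)θ, so θ = 8.48/(k−1).
Need P(X < 15.2) = 0.9 with θ tied to k this way. Start at k = 2, θ = 8.48: P(X<15.2) ≈ 0.535.
Too low — raise k to concentrate. Iterating converges to k ≈ 6.59.
Then θ = 8.48/(6.59−1) ≈ 1.52.

k ≈ 6.59, θ ≈ 1.52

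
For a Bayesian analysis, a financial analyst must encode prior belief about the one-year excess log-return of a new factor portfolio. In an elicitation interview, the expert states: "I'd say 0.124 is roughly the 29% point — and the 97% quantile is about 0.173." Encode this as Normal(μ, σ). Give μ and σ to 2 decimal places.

μ = 0.14, σ = 0.02

For Normal(μ,σ), the p-quantile is μ + z_p·σ. Here z_{0.29} = -0.5534, z_{0.97} = 1.881.
So 0.124 = μ − 0.5534σ and 0.173 = μ + 1.881σ.
Subtracting: σ = (0.173 − 0.124)/(1.881 − (-0.5534)) = 0.02.
Then μ = 0.124 − (-0.5534)·0.02 = 0.14.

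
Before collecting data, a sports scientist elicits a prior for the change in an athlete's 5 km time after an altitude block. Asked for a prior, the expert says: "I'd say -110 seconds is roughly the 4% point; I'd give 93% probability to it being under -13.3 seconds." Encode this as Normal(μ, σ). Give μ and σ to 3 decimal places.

The p-quantile of Normal(μ,σ) is μ + z_p·σ, with z_{0.04} = -1.751 and z_{0.93} = 1.476.
Eliminate σ: μ = (z₂·x₁ − z₁·x₂)/(z₂ − z₁) = (1.476·-110 − (-1.751)·-13.3)/3.226 = -57.531.
Then σ = (x₂ − x₁)/(z₂ − z₁) = (-13.3 − -110)/3.226 = 29.971.

μ = -57.531, σ = 29.971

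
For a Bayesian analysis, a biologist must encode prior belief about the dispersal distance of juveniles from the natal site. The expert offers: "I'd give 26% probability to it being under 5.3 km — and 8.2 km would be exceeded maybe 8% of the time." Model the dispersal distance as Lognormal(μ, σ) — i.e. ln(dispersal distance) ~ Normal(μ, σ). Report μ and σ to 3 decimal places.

If T ~ Lognormal(μ,σ) then ln T ~ Normal(μ,σ), so the p-quantile of ln T is μ + z_p·σ.
ln(5.3) = 1.668 and ln(8.2) = 2.104; z_{0.26} = -0.6433, z_{0.92} = 1.405.
σ = (2.104 − 1.668)/(1.405 − (-0.6433)) = 0.213.
μ = 1.668 − (-0.6433)·0.213 = 1.805.

μ ≈ 1.805, σ ≈ 0.213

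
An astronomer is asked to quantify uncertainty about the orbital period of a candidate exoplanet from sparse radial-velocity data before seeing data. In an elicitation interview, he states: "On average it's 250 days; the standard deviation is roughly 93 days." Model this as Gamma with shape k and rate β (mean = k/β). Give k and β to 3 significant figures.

For Gamma(k, rate β): mean = k/β, variance = k/β², so CV = 1/√k.
CV = SD/mean = 93/250 = 0.372, hence k = 1/CV² = 7.23.
Then β = k/mean = 7.23/250 = 0.0289.

k ≈ 7.23, β ≈ 0.0289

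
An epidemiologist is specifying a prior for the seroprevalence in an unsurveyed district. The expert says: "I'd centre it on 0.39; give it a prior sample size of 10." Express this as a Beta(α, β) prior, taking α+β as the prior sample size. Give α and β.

Under the effective-sample-size interpretation, Beta(α, β) has prior mean α/(α+β) and prior sample size α+β.
So α+β = 10 and α/(α+β) = 0.39, giving α = 0.39·10 = 3.9 and β = 10 − 3.9 = 6.1.

α = 3.9, β = 6.1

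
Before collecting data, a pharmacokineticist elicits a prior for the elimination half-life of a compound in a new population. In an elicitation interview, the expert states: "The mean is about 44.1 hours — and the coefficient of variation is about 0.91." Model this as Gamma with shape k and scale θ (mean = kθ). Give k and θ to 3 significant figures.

For Gamma(k, scale θ): mean = kθ, variance = kθ², so CV = 1/√k.
CV = 0.91, hence k = 1/CV² = 1.21.
Then θ = mean/k = 44.1/1.21 = 36.5.

k ≈ 1.21, θ ≈ 36.5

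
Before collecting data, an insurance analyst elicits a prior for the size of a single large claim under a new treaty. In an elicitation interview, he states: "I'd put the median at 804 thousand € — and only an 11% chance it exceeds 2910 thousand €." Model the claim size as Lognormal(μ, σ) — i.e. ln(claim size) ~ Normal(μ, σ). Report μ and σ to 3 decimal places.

If T ~ Lognormal(μ,σ) then ln T ~ Normal(μ,σ), so the p-quantile of ln T is μ + z_p·σ.
ln(804) = 6.69 and ln(2910) = 7.976; z_{0.5} = 0, z_{0.89} = 1.227.
σ = (7.976 − 6.69)/(1.227 − (0)) = 1.049.
μ = 6.69 − (0)·1.049 = 6.690.

μ ≈ 6.690, σ ≈ 1.049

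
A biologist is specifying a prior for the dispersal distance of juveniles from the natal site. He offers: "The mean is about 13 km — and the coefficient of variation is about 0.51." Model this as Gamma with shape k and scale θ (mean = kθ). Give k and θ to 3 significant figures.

k ≈ 3.84, θ ≈ 3.38

For Gamma(k, scale θ): mean = kθ, variance = kθ², so CV = 1/√k.
CV = 0.51, hence k = 1/CV² = 3.84.
Then θ = mean/k = 13/3.84 = 3.38.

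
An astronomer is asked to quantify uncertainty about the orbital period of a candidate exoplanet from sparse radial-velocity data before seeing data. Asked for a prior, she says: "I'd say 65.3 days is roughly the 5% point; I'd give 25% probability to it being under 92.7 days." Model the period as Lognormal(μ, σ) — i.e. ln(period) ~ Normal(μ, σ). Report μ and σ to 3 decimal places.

μ ≈ 4.773, σ ≈ 0.361

If T ~ Lognormal(μ,σ) then ln T ~ Normal(μ,σ), so the p-quantile of ln T is μ + z_p·σ.
ln(65.3) = 4.179 and ln(92.7) = 4.529; z_{0.05} = -1.645, z_{0.25} = -0.6745.
σ = (4.529 − 4.179)/(-0.6745 − (-1.645)) = 0.361.
μ = 4.179 − (-1.645)·0.361 = 4.773.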